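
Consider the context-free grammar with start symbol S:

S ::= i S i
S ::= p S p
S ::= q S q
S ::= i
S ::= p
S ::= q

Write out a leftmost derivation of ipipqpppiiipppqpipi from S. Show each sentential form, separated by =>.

S => iSi => ipSpi => ipiSipi => ipipSpipi => ipipqSqpipi => ipipqpSpqpipi => ipipqppSppqpipi => ipipqpppSpppqpipi => ipipqpppiSipppqpipi => ipipqpppiiipppqpipi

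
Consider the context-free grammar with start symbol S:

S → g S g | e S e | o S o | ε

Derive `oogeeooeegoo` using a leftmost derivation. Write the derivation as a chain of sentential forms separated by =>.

S=>oSo=>ooSoo=>oogSgoo=>oogeSegoo=>oogeeSeegoo=>oogeeoSoeegoo=>oogeeooeegoo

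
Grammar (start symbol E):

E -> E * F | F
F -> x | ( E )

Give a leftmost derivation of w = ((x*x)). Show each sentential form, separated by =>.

E => F   [E -> F]
F => (E)   [F -> ( E )]
(E) => (F)   [E -> F]
(F) => ((E))   [F -> ( E )]
((E)) => ((E*F))   [E -> E * F]
((E*F)) => ((F*F))   [E -> F]
((F*F)) => ((x*F))   [F -> x]
((x*F)) => ((x*x))   [F -> x]

E => F => (E) => (F) => ((E)) => ((E*F)) => ((F*F)) => ((x*F)) => ((x*x))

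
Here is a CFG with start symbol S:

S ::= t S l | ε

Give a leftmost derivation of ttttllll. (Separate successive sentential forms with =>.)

S => tSl => ttSll => tttSlll => ttttSllll => ttttllll

S => tSl   [S ::= t S l]
tSl => ttSll   [S ::= t S l]
ttSll => tttSlll   [S ::= t S l]
tttSlll => ttttSllll   [S ::= t S l]
ttttSllll => ttttllll   [S ::= ε]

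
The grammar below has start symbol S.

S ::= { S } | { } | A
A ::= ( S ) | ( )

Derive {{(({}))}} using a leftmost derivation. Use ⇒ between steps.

S ⇒ {S} ⇒ {{S}} ⇒ {{A}} ⇒ {{(S)}} ⇒ {{(A)}} ⇒ {{((S))}} ⇒ {{(({}))}}

S ⇒ {S}   [S ::= { S }]
{S} ⇒ {{S}}   [S ::= { S }]
{{S}} ⇒ {{A}}   [S ::= A]
{{A}} ⇒ {{(S)}}   [A ::= ( S )]
{{(S)}} ⇒ {{(A)}}   [S ::= A]
{{(A)}} ⇒ {{((S))}}   [A ::= ( S )]
{{((S))}} ⇒ {{(({}))}}   [S ::= { }]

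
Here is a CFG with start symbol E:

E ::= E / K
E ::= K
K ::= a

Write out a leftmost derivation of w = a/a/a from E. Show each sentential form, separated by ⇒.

E ⇒ E/K ⇒ E/K/K ⇒ K/K/K ⇒ a/K/K ⇒ a/a/K ⇒ a/a/a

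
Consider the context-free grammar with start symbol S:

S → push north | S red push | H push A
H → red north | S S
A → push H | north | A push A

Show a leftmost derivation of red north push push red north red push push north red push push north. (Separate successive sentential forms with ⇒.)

S ⇒ H push A ⇒ S S push A ⇒ S red push S push A ⇒ H push A red push S push A ⇒ red north push A red push S push A ⇒ red north push push H red push S push A ⇒ red north push push red north red push S push A ⇒ red north push push red north red push S red push push A ⇒ red north push push red north red push push north red push push A ⇒ red north push push red north red push push north red push push north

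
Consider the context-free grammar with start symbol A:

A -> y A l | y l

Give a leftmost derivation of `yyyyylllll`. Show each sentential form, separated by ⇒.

A ⇒ yAl   [A -> y A l]
yAl ⇒ yyAll   [A -> y A l]
yyAll ⇒ yyyAlll   [A -> y A l]
yyyAlll ⇒ yyyyAllll   [A -> y A l]
yyyyAllll ⇒ yyyyylllll   [A -> y l]

A⇒yAl⇒yyAll⇒yyyAlll⇒yyyyAllll⇒yyyyylllll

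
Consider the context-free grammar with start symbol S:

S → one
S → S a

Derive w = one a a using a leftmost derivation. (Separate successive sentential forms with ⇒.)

S ⇒ S a   [S → S a]
S a ⇒ S a a   [S → S a]
S a a ⇒ one a a   [S → one]

S ⇒ S a ⇒ S a a ⇒ one a a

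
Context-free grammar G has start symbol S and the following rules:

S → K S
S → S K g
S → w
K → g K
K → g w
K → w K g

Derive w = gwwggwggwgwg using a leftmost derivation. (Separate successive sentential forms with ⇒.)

S ⇒ SKg ⇒ KSKg ⇒ gKSKg ⇒ gwKgSKg ⇒ gwwKggSKg ⇒ gwwgKggSKg ⇒ gwwggwggSKg ⇒ gwwggwggwKg ⇒ gwwggwggwgwg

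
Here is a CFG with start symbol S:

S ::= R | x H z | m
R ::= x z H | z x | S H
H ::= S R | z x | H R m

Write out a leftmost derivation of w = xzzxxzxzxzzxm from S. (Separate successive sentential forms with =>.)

S=>R=>xzH=>xzHRm=>xzzxRm=>xzzxxzHm=>xzzxxzSRm=>xzzxxzxHzRm=>xzzxxzxzxzRm=>xzzxxzxzxzzxm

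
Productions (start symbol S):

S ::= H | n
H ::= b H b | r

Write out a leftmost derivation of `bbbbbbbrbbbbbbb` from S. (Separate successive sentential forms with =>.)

S => H   [S ::= H]
H => bHb   [H ::= b H b]
bHb => bbHbb   [H ::= b H b]
bbHbb => bbbHbbb   [H ::= b H b]
bbbHbbb => bbbbHbbbb   [H ::= b H b]
bbbbHbbbb => bbbbbHbbbbb   [H ::= b H b]
bbbbbHbbbbb => bbbbbbHbbbbbb   [H ::= b H b]
bbbbbbHbbbbbb => bbbbbbbHbbbbbbb   [H ::= b H b]
bbbbbbbHbbbbbbb => bbbbbbbrbbbbbbb   [H ::= r]

S => H => bHb => bbHbb => bbbHbbb => bbbbHbbbb => bbbbbHbbbbb => bbbbbbHbbbbbb => bbbbbbbHbbbbbbb => bbbbbbbrbbbbbbb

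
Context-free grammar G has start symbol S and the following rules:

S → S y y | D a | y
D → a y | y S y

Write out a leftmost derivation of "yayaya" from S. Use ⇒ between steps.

S⇒Da⇒ySya⇒yDaya⇒yayaya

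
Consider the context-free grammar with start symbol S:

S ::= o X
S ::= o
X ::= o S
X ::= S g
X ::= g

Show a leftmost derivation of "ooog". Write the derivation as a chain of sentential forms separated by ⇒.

S ⇒ oX ⇒ ooS ⇒ oooX ⇒ ooog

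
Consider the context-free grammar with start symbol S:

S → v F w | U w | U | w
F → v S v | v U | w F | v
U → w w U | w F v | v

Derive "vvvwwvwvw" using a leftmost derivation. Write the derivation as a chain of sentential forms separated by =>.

S => vFw => vvSvw => vvvFwvw => vvvwFwvw => vvvwwFwvw => vvvwwvwvw

S => vFw   [S → v F w]
vFw => vvSvw   [F → v S v]
vvSvw => vvvFwvw   [S → v F w]
vvvFwvw => vvvwFwvw   [F → w F]
vvvwFwvw => vvvwwFwvw   [F → w F]
vvvwwFwvw => vvvwwvwvw   [F → v]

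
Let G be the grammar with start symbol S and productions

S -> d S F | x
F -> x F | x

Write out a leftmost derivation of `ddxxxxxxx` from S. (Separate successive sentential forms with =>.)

S => dSF => ddSFF => ddxFF => ddxxFF => ddxxxFF => ddxxxxFF => ddxxxxxFF => ddxxxxxxF => ddxxxxxxx

S => dSF   [S -> d S F]
dSF => ddSFF   [S -> d S F]
ddSFF => ddxFF   [S -> x]
ddxFF => ddxxFF   [F -> x F]
ddxxFF => ddxxxFF   [F -> x F]
ddxxxFF => ddxxxxFF   [F -> x F]
ddxxxxFF => ddxxxxxFF   [F -> x F]
ddxxxxxFF => ddxxxxxxF   [F -> x]
ddxxxxxxF => ddxxxxxxx   [F -> x]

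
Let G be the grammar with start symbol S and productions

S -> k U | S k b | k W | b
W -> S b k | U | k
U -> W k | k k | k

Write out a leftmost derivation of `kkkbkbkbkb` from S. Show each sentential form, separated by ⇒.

S⇒Skb⇒Skbkb⇒Skbkbkb⇒Skbkbkbkb⇒kWkbkbkbkb⇒kkkbkbkbkb

S ⇒ Skb   [S -> S k b]
Skb ⇒ Skbkb   [S -> S k b]
Skbkb ⇒ Skbkbkb   [S -> S k b]
Skbkbkb ⇒ Skbkbkbkb   [S -> S k b]
Skbkbkbkb ⇒ kWkbkbkbkb   [S -> k W]
kWkbkbkbkb ⇒ kkkbkbkbkb   [W -> k]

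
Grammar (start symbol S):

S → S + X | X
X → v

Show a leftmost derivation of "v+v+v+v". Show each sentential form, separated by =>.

S => S+X   [S → S + X]
S+X => S+X+X   [S → S + X]
S+X+X => S+X+X+X   [S → S + X]
S+X+X+X => X+X+X+X   [S → X]
X+X+X+X => v+X+X+X   [X → v]
v+X+X+X => v+v+X+X   [X → v]
v+v+X+X => v+v+v+X   [X → v]
v+v+v+X => v+v+v+v   [X → v]

S=>S+X=>S+X+X=>S+X+X+X=>X+X+X+X=>v+X+X+X=>v+v+X+X=>v+v+v+X=>v+v+v+v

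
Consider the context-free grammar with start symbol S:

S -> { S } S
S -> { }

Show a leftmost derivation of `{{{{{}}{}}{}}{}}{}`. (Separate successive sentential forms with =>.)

S=>{S}S=>{{S}S}S=>{{{S}S}S}S=>{{{{S}S}S}S}S=>{{{{{}}S}S}S}S=>{{{{{}}{}}S}S}S=>{{{{{}}{}}{}}S}S=>{{{{{}}{}}{}}{}}S=>{{{{{}}{}}{}}{}}{}

S => {S}S   [S -> { S } S]
{S}S => {{S}S}S   [S -> { S } S]
{{S}S}S => {{{S}S}S}S   [S -> { S } S]
{{{S}S}S}S => {{{{S}S}S}S}S   [S -> { S } S]
{{{{S}S}S}S}S => {{{{{}}S}S}S}S   [S -> { }]
{{{{{}}S}S}S}S => {{{{{}}{}}S}S}S   [S -> { }]
{{{{{}}{}}S}S}S => {{{{{}}{}}{}}S}S   [S -> { }]
{{{{{}}{}}{}}S}S => {{{{{}}{}}{}}{}}S   [S -> { }]
{{{{{}}{}}{}}{}}S => {{{{{}}{}}{}}{}}{}   [S -> { }]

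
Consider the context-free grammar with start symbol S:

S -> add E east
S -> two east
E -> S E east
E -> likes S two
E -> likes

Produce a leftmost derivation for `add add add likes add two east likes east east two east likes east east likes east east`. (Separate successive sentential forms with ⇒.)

S ⇒ add E east ⇒ add S E east east ⇒ add add E east E east east ⇒ add add S E east east E east east ⇒ add add add E east E east east E east east ⇒ add add add likes S two east E east east E east east ⇒ add add add likes add E east two east E east east E east east ⇒ add add add likes add S E east east two east E east east E east east ⇒ add add add likes add two east E east east two east E east east E east east ⇒ add add add likes add two east likes east east two east E east east E east east ⇒ add add add likes add two east likes east east two east likes east east E east east ⇒ add add add likes add two east likes east east two east likes east east likes east east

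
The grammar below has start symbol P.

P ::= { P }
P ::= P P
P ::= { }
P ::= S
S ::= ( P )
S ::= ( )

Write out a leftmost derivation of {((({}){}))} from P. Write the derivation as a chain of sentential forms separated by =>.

P => {P}   [P ::= { P }]
{P} => {S}   [P ::= S]
{S} => {(P)}   [S ::= ( P )]
{(P)} => {(S)}   [P ::= S]
{(S)} => {((P))}   [S ::= ( P )]
{((P))} => {((PP))}   [P ::= P P]
{((PP))} => {((SP))}   [P ::= S]
{((SP))} => {(((P)P))}   [S ::= ( P )]
{(((P)P))} => {((({})P))}   [P ::= { }]
{((({})P))} => {((({}){}))}   [P ::= { }]

P=>{P}=>{S}=>{(P)}=>{(S)}=>{((P))}=>{((PP))}=>{((SP))}=>{(((P)P))}=>{((({})P))}=>{((({}){}))}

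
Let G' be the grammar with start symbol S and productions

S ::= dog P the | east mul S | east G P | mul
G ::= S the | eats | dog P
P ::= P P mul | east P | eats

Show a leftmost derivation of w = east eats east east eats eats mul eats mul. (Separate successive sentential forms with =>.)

S => east G P => east eats P => east eats east P => east eats east P P mul => east eats east P P mul P mul => east eats east east P P mul P mul => east eats east east eats P mul P mul => east eats east east eats eats mul P mul => east eats east east eats eats mul eats mul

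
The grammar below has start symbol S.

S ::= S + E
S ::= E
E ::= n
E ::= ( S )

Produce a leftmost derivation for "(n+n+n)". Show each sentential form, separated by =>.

S => E   [S ::= E]
E => (S)   [E ::= ( S )]
(S) => (S+E)   [S ::= S + E]
(S+E) => (S+E+E)   [S ::= S + E]
(S+E+E) => (E+E+E)   [S ::= E]
(E+E+E) => (n+E+E)   [E ::= n]
(n+E+E) => (n+n+E)   [E ::= n]
(n+n+E) => (n+n+n)   [E ::= n]

S => E => (S) => (S+E) => (S+E+E) => (E+E+E) => (n+E+E) => (n+n+E) => (n+n+n)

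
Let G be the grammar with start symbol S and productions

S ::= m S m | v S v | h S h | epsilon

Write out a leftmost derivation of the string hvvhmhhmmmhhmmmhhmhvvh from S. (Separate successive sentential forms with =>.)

S => hSh   [S ::= h S h]
hSh => hvSvh   [S ::= v S v]
hvSvh => hvvSvvh   [S ::= v S v]
hvvSvvh => hvvhShvvh   [S ::= h S h]
hvvhShvvh => hvvhmSmhvvh   [S ::= m S m]
hvvhmSmhvvh => hvvhmhShmhvvh   [S ::= h S h]
hvvhmhShmhvvh => hvvhmhhShhmhvvh   [S ::= h S h]
hvvhmhhShhmhvvh => hvvhmhhmSmhhmhvvh   [S ::= m S m]
hvvhmhhmSmhhmhvvh => hvvhmhhmmSmmhhmhvvh   [S ::= m S m]
hvvhmhhmmSmmhhmhvvh => hvvhmhhmmmSmmmhhmhvvh   [S ::= m S m]
hvvhmhhmmmSmmmhhmhvvh => hvvhmhhmmmhShmmmhhmhvvh   [S ::= h S h]
hvvhmhhmmmhShmmmhhmhvvh => hvvhmhhmmmhhmmmhhmhvvh   [S ::= epsilon]

S => hSh => hvSvh => hvvSvvh => hvvhShvvh => hvvhmSmhvvh => hvvhmhShmhvvh => hvvhmhhShhmhvvh => hvvhmhhmSmhhmhvvh => hvvhmhhmmSmmhhmhvvh => hvvhmhhmmmSmmmhhmhvvh => hvvhmhhmmmhShmmmhhmhvvh => hvvhmhhmmmhhmmmhhmhvvh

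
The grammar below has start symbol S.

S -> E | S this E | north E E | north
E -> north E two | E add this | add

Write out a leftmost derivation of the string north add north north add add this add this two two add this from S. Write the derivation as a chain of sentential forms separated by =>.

S => north E E => north add E => north add E add this => north add north E two add this => north add north north E two two add this => north add north north E add this two two add this => north add north north E add this add this two two add this => north add north north add add this add this two two add this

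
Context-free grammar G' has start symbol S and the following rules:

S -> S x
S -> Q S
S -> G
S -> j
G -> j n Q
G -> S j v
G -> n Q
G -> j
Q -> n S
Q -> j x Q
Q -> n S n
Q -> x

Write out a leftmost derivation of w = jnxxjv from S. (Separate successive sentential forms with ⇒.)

S⇒G⇒Sjv⇒Sxjv⇒Gxjv⇒jnQxjv⇒jnxxjv

S ⇒ G   [S -> G]
G ⇒ Sjv   [G -> S j v]
Sjv ⇒ Sxjv   [S -> S x]
Sxjv ⇒ Gxjv   [S -> G]
Gxjv ⇒ jnQxjv   [G -> j n Q]
jnQxjv ⇒ jnxxjv   [Q -> x]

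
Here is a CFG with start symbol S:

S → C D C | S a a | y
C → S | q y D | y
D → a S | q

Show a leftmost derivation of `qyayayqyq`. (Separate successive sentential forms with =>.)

S=>CDC=>qyDDC=>qyaSDC=>qyayDC=>qyayaSC=>qyayayC=>qyayayqyD=>qyayayqyq

S => CDC   [S → C D C]
CDC => qyDDC   [C → q y D]
qyDDC => qyaSDC   [D → a S]
qyaSDC => qyayDC   [S → y]
qyayDC => qyayaSC   [D → a S]
qyayaSC => qyayayC   [S → y]
qyayayC => qyayayqyD   [C → q y D]
qyayayqyD => qyayayqyq   [D → q]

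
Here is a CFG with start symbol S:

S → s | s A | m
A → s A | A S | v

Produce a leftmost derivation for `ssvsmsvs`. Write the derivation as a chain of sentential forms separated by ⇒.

S ⇒ sA   [S → s A]
sA ⇒ ssA   [A → s A]
ssA ⇒ ssAS   [A → A S]
ssAS ⇒ ssASS   [A → A S]
ssASS ⇒ ssASSS   [A → A S]
ssASSS ⇒ ssASSSS   [A → A S]
ssASSSS ⇒ ssvSSSS   [A → v]
ssvSSSS ⇒ ssvsSSS   [S → s]
ssvsSSS ⇒ ssvsmSS   [S → m]
ssvsmSS ⇒ ssvsmsAS   [S → s A]
ssvsmsAS ⇒ ssvsmsvS   [A → v]
ssvsmsvS ⇒ ssvsmsvs   [S → s]

S⇒sA⇒ssA⇒ssAS⇒ssASS⇒ssASSS⇒ssASSSS⇒ssvSSSS⇒ssvsSSS⇒ssvsmSS⇒ssvsmsAS⇒ssvsmsvS⇒ssvsmsvs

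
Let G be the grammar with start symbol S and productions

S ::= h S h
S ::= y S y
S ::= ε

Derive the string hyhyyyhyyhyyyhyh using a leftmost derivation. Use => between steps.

S => hSh   [S ::= h S h]
hSh => hySyh   [S ::= y S y]
hySyh => hyhShyh   [S ::= h S h]
hyhShyh => hyhySyhyh   [S ::= y S y]
hyhySyhyh => hyhyySyyhyh   [S ::= y S y]
hyhyySyyhyh => hyhyyySyyyhyh   [S ::= y S y]
hyhyyySyyyhyh => hyhyyyhShyyyhyh   [S ::= h S h]
hyhyyyhShyyyhyh => hyhyyyhySyhyyyhyh   [S ::= y S y]
hyhyyyhySyhyyyhyh => hyhyyyhyyhyyyhyh   [S ::= ε]

S => hSh => hySyh => hyhShyh => hyhySyhyh => hyhyySyyhyh => hyhyyySyyyhyh => hyhyyyhShyyyhyh => hyhyyyhySyhyyyhyh => hyhyyyhyyhyyyhyh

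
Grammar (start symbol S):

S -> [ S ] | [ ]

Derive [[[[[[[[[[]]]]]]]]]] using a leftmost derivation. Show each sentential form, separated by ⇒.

S ⇒ [S] ⇒ [[S]] ⇒ [[[S]]] ⇒ [[[[S]]]] ⇒ [[[[[S]]]]] ⇒ [[[[[[S]]]]]] ⇒ [[[[[[[S]]]]]]] ⇒ [[[[[[[[S]]]]]]]] ⇒ [[[[[[[[[S]]]]]]]]] ⇒ [[[[[[[[[[]]]]]]]]]]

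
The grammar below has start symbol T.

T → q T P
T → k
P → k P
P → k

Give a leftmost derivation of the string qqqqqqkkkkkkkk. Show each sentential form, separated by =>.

T => qTP => qqTPP => qqqTPPP => qqqqTPPPP => qqqqqTPPPPP => qqqqqqTPPPPPP => qqqqqqkPPPPPP => qqqqqqkkPPPPP => qqqqqqkkkPPPP => qqqqqqkkkkPPP => qqqqqqkkkkkPPP => qqqqqqkkkkkkPP => qqqqqqkkkkkkkP => qqqqqqkkkkkkkk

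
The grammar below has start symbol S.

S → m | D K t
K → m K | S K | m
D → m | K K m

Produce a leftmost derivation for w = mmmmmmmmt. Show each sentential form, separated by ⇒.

S ⇒ DKt ⇒ KKmKt ⇒ mKKmKt ⇒ mmKKmKt ⇒ mmmKKmKt ⇒ mmmmKmKt ⇒ mmmmmKmKt ⇒ mmmmmmmKt ⇒ mmmmmmmmt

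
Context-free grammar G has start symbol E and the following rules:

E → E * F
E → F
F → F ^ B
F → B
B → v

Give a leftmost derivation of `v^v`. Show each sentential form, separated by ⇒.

E⇒F⇒F^B⇒B^B⇒v^B⇒v^v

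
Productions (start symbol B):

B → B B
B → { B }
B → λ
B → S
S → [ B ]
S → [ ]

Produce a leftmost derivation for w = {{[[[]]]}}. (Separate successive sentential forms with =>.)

B => {B} => {{B}} => {{S}} => {{[B]}} => {{[S]}} => {{[[B]]}} => {{[[S]]}} => {{[[[B]]]}} => {{[[[]]]}}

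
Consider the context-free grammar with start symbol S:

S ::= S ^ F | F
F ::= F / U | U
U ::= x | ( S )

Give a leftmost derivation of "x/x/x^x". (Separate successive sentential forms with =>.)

S => S^F   [S ::= S ^ F]
S^F => F^F   [S ::= F]
F^F => F/U^F   [F ::= F / U]
F/U^F => F/U/U^F   [F ::= F / U]
F/U/U^F => U/U/U^F   [F ::= U]
U/U/U^F => x/U/U^F   [U ::= x]
x/U/U^F => x/x/U^F   [U ::= x]
x/x/U^F => x/x/x^F   [U ::= x]
x/x/x^F => x/x/x^U   [F ::= U]
x/x/x^U => x/x/x^x   [U ::= x]

S => S^F => F^F => F/U^F => F/U/U^F => U/U/U^F => x/U/U^F => x/x/U^F => x/x/x^F => x/x/x^U => x/x/x^x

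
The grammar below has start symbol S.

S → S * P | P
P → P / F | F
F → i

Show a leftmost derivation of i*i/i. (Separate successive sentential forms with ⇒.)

S ⇒ S*P   [S → S * P]
S*P ⇒ P*P   [S → P]
P*P ⇒ F*P   [P → F]
F*P ⇒ i*P   [F → i]
i*P ⇒ i*P/F   [P → P / F]
i*P/F ⇒ i*F/F   [P → F]
i*F/F ⇒ i*i/F   [F → i]
i*i/F ⇒ i*i/i   [F → i]

S ⇒ S*P ⇒ P*P ⇒ F*P ⇒ i*P ⇒ i*P/F ⇒ i*F/F ⇒ i*i/F ⇒ i*i/i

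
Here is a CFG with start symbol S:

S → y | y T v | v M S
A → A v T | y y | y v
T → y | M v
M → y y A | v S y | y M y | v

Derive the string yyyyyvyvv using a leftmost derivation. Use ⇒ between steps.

S ⇒ yTv   [S → y T v]
yTv ⇒ yMvv   [T → M v]
yMvv ⇒ yyyAvv   [M → y y A]
yyyAvv ⇒ yyyAvTvv   [A → A v T]
yyyAvTvv ⇒ yyyyyvTvv   [A → y y]
yyyyyvTvv ⇒ yyyyyvyvv   [T → y]

S⇒yTv⇒yMvv⇒yyyAvv⇒yyyAvTvv⇒yyyyyvTvv⇒yyyyyvyvv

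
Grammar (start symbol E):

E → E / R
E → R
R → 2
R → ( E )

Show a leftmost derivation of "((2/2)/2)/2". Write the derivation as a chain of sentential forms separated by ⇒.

E⇒E/R⇒R/R⇒(E)/R⇒(E/R)/R⇒(R/R)/R⇒((E)/R)/R⇒((E/R)/R)/R⇒((R/R)/R)/R⇒((2/R)/R)/R⇒((2/2)/R)/R⇒((2/2)/2)/R⇒((2/2)/2)/2

E ⇒ E/R   [E → E / R]
E/R ⇒ R/R   [E → R]
R/R ⇒ (E)/R   [R → ( E )]
(E)/R ⇒ (E/R)/R   [E → E / R]
(E/R)/R ⇒ (R/R)/R   [E → R]
(R/R)/R ⇒ ((E)/R)/R   [R → ( E )]
((E)/R)/R ⇒ ((E/R)/R)/R   [E → E / R]
((E/R)/R)/R ⇒ ((R/R)/R)/R   [E → R]
((R/R)/R)/R ⇒ ((2/R)/R)/R   [R → 2]
((2/R)/R)/R ⇒ ((2/2)/R)/R   [R → 2]
((2/2)/R)/R ⇒ ((2/2)/2)/R   [R → 2]
((2/2)/2)/R ⇒ ((2/2)/2)/2   [R → 2]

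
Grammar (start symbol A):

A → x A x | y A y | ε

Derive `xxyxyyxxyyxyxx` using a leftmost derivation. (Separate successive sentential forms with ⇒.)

A⇒xAx⇒xxAxx⇒xxyAyxx⇒xxyxAxyxx⇒xxyxyAyxyxx⇒xxyxyyAyyxyxx⇒xxyxyyxAxyyxyxx⇒xxyxyyxxyyxyxx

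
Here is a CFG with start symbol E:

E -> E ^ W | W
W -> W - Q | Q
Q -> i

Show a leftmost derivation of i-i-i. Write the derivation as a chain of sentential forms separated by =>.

E => W => W-Q => W-Q-Q => Q-Q-Q => i-Q-Q => i-i-Q => i-i-i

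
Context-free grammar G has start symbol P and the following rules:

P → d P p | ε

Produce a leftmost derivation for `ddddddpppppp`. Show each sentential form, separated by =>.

P => dPp => ddPpp => dddPppp => ddddPpppp => dddddPppppp => ddddddPpppppp => ddddddpppppp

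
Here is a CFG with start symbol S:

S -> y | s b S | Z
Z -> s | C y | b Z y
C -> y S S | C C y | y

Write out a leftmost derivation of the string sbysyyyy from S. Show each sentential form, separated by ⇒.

S ⇒ sbS ⇒ sbZ ⇒ sbCy ⇒ sbCCyy ⇒ sbySSCyy ⇒ sbyZSCyy ⇒ sbysSCyy ⇒ sbysyCyy ⇒ sbysyyyy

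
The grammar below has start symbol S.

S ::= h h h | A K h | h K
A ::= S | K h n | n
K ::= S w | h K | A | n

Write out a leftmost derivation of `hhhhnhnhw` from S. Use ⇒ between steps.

S ⇒ hK   [S ::= h K]
hK ⇒ hSw   [K ::= S w]
hSw ⇒ hAKhw   [S ::= A K h]
hAKhw ⇒ hSKhw   [A ::= S]
hSKhw ⇒ hAKhKhw   [S ::= A K h]
hAKhKhw ⇒ hSKhKhw   [A ::= S]
hSKhKhw ⇒ hhhhKhKhw   [S ::= h h h]
hhhhKhKhw ⇒ hhhhnhKhw   [K ::= n]
hhhhnhKhw ⇒ hhhhnhnhw   [K ::= n]

S ⇒ hK ⇒ hSw ⇒ hAKhw ⇒ hSKhw ⇒ hAKhKhw ⇒ hSKhKhw ⇒ hhhhKhKhw ⇒ hhhhnhKhw ⇒ hhhhnhnhw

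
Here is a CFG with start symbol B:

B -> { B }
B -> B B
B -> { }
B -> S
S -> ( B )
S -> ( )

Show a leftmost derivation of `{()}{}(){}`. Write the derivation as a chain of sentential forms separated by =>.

B=>BB=>{B}B=>{S}B=>{()}B=>{()}BB=>{()}BBB=>{()}{}BB=>{()}{}SB=>{()}{}()B=>{()}{}(){}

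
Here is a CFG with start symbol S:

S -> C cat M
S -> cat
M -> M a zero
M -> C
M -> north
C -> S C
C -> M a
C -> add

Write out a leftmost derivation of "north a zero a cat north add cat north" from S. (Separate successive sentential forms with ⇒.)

S ⇒ C cat M   [S -> C cat M]
C cat M ⇒ S C cat M   [C -> S C]
S C cat M ⇒ C cat M C cat M   [S -> C cat M]
C cat M C cat M ⇒ M a cat M C cat M   [C -> M a]
M a cat M C cat M ⇒ M a zero a cat M C cat M   [M -> M a zero]
M a zero a cat M C cat M ⇒ north a zero a cat M C cat M   [M -> north]
north a zero a cat M C cat M ⇒ north a zero a cat north C cat M   [M -> north]
north a zero a cat north C cat M ⇒ north a zero a cat north add cat M   [C -> add]
north a zero a cat north add cat M ⇒ north a zero a cat north add cat north   [M -> north]

S ⇒ C cat M ⇒ S C cat M ⇒ C cat M C cat M ⇒ M a cat M C cat M ⇒ M a zero a cat M C cat M ⇒ north a zero a cat M C cat M ⇒ north a zero a cat north C cat M ⇒ north a zero a cat north add cat M ⇒ north a zero a cat north add cat north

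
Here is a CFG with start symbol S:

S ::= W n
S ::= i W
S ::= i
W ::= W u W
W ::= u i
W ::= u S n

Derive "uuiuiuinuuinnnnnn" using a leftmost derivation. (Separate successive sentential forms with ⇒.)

S⇒Wn⇒uSnn⇒uWnnn⇒uuSnnnn⇒uuiWnnnn⇒uuiuSnnnnn⇒uuiuiWnnnnn⇒uuiuiWuWnnnnn⇒uuiuiuSnuWnnnnn⇒uuiuiuinuWnnnnn⇒uuiuiuinuuSnnnnnn⇒uuiuiuinuuinnnnnn

S ⇒ Wn   [S ::= W n]
Wn ⇒ uSnn   [W ::= u S n]
uSnn ⇒ uWnnn   [S ::= W n]
uWnnn ⇒ uuSnnnn   [W ::= u S n]
uuSnnnn ⇒ uuiWnnnn   [S ::= i W]
uuiWnnnn ⇒ uuiuSnnnnn   [W ::= u S n]
uuiuSnnnnn ⇒ uuiuiWnnnnn   [S ::= i W]
uuiuiWnnnnn ⇒ uuiuiWuWnnnnn   [W ::= W u W]
uuiuiWuWnnnnn ⇒ uuiuiuSnuWnnnnn   [W ::= u S n]
uuiuiuSnuWnnnnn ⇒ uuiuiuinuWnnnnn   [S ::= i]
uuiuiuinuWnnnnn ⇒ uuiuiuinuuSnnnnnn   [W ::= u S n]
uuiuiuinuuSnnnnnn ⇒ uuiuiuinuuinnnnnn   [S ::= i]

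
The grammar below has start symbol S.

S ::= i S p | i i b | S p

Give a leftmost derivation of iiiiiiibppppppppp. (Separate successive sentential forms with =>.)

S => iSp => iSpp => iSppp => iSpppp => iiSppppp => iiSpppppp => iiiSppppppp => iiiiSpppppppp => iiiiiSppppppppp => iiiiiiibppppppppp

S => iSp   [S ::= i S p]
iSp => iSpp   [S ::= S p]
iSpp => iSppp   [S ::= S p]
iSppp => iSpppp   [S ::= S p]
iSpppp => iiSppppp   [S ::= i S p]
iiSppppp => iiSpppppp   [S ::= S p]
iiSpppppp => iiiSppppppp   [S ::= i S p]
iiiSppppppp => iiiiSpppppppp   [S ::= i S p]
iiiiSpppppppp => iiiiiSppppppppp   [S ::= i S p]
iiiiiSppppppppp => iiiiiiibppppppppp   [S ::= i i b]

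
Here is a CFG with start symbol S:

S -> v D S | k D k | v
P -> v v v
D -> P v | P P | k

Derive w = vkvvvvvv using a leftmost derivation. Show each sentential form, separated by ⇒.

S ⇒ vDS ⇒ vkS ⇒ vkvDS ⇒ vkvPvS ⇒ vkvvvvvS ⇒ vkvvvvvv

S ⇒ vDS   [S -> v D S]
vDS ⇒ vkS   [D -> k]
vkS ⇒ vkvDS   [S -> v D S]
vkvDS ⇒ vkvPvS   [D -> P v]
vkvPvS ⇒ vkvvvvvS   [P -> v v v]
vkvvvvvS ⇒ vkvvvvvv   [S -> v]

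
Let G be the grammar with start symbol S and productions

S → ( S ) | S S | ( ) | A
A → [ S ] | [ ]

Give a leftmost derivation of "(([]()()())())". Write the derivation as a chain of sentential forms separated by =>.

S => (S) => (SS) => ((S)S) => ((SS)S) => ((AS)S) => (([]S)S) => (([]SS)S) => (([]()S)S) => (([]()SS)S) => (([]()()S)S) => (([]()()())S) => (([]()()())())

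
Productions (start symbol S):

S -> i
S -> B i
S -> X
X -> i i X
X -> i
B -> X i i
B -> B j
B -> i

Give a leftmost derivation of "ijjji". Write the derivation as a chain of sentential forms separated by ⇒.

S ⇒ Bi   [S -> B i]
Bi ⇒ Bji   [B -> B j]
Bji ⇒ Bjji   [B -> B j]
Bjji ⇒ Bjjji   [B -> B j]
Bjjji ⇒ ijjji   [B -> i]

S ⇒ Bi ⇒ Bji ⇒ Bjji ⇒ Bjjji ⇒ ijjji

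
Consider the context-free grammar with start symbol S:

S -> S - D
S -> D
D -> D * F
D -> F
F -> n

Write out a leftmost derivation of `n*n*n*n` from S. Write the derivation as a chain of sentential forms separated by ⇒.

S ⇒ D ⇒ D*F ⇒ D*F*F ⇒ D*F*F*F ⇒ F*F*F*F ⇒ n*F*F*F ⇒ n*n*F*F ⇒ n*n*n*F ⇒ n*n*n*n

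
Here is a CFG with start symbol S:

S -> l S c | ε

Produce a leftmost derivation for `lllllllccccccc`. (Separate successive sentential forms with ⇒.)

S ⇒ lSc ⇒ llScc ⇒ lllSccc ⇒ llllScccc ⇒ lllllSccccc ⇒ llllllScccccc ⇒ lllllllSccccccc ⇒ lllllllccccccc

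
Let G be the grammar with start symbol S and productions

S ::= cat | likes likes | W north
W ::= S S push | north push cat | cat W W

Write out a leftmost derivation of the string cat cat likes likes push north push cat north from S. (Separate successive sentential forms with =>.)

S => W north   [S ::= W north]
W north => cat W W north   [W ::= cat W W]
cat W W north => cat S S push W north   [W ::= S S push]
cat S S push W north => cat cat S push W north   [S ::= cat]
cat cat S push W north => cat cat likes likes push W north   [S ::= likes likes]
cat cat likes likes push W north => cat cat likes likes push north push cat north   [W ::= north push cat]

S => W north => cat W W north => cat S S push W north => cat cat S push W north => cat cat likes likes push W north => cat cat likes likes push north push cat north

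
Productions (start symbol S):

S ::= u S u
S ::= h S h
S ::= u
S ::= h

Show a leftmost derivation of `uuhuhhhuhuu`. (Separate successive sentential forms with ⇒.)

S ⇒ uSu ⇒ uuSuu ⇒ uuhShuu ⇒ uuhuSuhuu ⇒ uuhuhShuhuu ⇒ uuhuhhhuhuu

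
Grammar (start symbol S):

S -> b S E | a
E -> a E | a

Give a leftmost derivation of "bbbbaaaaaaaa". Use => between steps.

S => bSE => bbSEE => bbbSEEE => bbbbSEEEE => bbbbaEEEE => bbbbaaEEEE => bbbbaaaEEE => bbbbaaaaEEE => bbbbaaaaaEE => bbbbaaaaaaEE => bbbbaaaaaaaE => bbbbaaaaaaaa

S => bSE   [S -> b S E]
bSE => bbSEE   [S -> b S E]
bbSEE => bbbSEEE   [S -> b S E]
bbbSEEE => bbbbSEEEE   [S -> b S E]
bbbbSEEEE => bbbbaEEEE   [S -> a]
bbbbaEEEE => bbbbaaEEEE   [E -> a E]
bbbbaaEEEE => bbbbaaaEEE   [E -> a]
bbbbaaaEEE => bbbbaaaaEEE   [E -> a E]
bbbbaaaaEEE => bbbbaaaaaEE   [E -> a]
bbbbaaaaaEE => bbbbaaaaaaEE   [E -> a E]
bbbbaaaaaaEE => bbbbaaaaaaaE   [E -> a]
bbbbaaaaaaaE => bbbbaaaaaaaa   [E -> a]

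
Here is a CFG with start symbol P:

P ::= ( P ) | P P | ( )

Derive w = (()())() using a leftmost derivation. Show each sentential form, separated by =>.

P=>PP=>(P)P=>(PP)P=>(()P)P=>(()())P=>(()())()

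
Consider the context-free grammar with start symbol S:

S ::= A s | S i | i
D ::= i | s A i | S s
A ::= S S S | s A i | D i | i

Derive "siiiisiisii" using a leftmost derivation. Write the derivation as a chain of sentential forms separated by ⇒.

S ⇒ Si ⇒ Sii ⇒ Asii ⇒ SSSsii ⇒ AsSSsii ⇒ sAisSSsii ⇒ sSSSisSSsii ⇒ siSSisSSsii ⇒ siiSisSSsii ⇒ siiiisSSsii ⇒ siiiisiSsii ⇒ siiiisiisii

S ⇒ Si   [S ::= S i]
Si ⇒ Sii   [S ::= S i]
Sii ⇒ Asii   [S ::= A s]
Asii ⇒ SSSsii   [A ::= S S S]
SSSsii ⇒ AsSSsii   [S ::= A s]
AsSSsii ⇒ sAisSSsii   [A ::= s A i]
sAisSSsii ⇒ sSSSisSSsii   [A ::= S S S]
sSSSisSSsii ⇒ siSSisSSsii   [S ::= i]
siSSisSSsii ⇒ siiSisSSsii   [S ::= i]
siiSisSSsii ⇒ siiiisSSsii   [S ::= i]
siiiisSSsii ⇒ siiiisiSsii   [S ::= i]
siiiisiSsii ⇒ siiiisiisii   [S ::= i]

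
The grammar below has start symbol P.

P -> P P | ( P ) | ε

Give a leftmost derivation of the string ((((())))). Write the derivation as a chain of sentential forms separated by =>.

P=>(P)=>((P))=>(((P)))=>((((P))))=>(((((P)))))=>((((()))))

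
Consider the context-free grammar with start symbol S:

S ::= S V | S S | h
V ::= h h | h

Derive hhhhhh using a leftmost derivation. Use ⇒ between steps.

S⇒SS⇒SSS⇒SVSS⇒SSVSS⇒hSVSS⇒hhVSS⇒hhhhSS⇒hhhhhS⇒hhhhhh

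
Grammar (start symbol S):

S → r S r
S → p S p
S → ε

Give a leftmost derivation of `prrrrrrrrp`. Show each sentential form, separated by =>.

S=>pSp=>prSrp=>prrSrrp=>prrrSrrrp=>prrrrSrrrrp=>prrrrrrrrp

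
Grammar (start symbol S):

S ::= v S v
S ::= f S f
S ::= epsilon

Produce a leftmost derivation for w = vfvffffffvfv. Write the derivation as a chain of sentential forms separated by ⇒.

S ⇒ vSv   [S ::= v S v]
vSv ⇒ vfSfv   [S ::= f S f]
vfSfv ⇒ vfvSvfv   [S ::= v S v]
vfvSvfv ⇒ vfvfSfvfv   [S ::= f S f]
vfvfSfvfv ⇒ vfvffSffvfv   [S ::= f S f]
vfvffSffvfv ⇒ vfvfffSfffvfv   [S ::= f S f]
vfvfffSfffvfv ⇒ vfvffffffvfv   [S ::= epsilon]

S ⇒ vSv ⇒ vfSfv ⇒ vfvSvfv ⇒ vfvfSfvfv ⇒ vfvffSffvfv ⇒ vfvfffSfffvfv ⇒ vfvffffffvfv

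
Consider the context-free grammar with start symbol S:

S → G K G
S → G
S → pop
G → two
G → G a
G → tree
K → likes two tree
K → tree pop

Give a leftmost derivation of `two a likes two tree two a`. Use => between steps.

S => G K G => G a K G => two a K G => two a likes two tree G => two a likes two tree G a => two a likes two tree two a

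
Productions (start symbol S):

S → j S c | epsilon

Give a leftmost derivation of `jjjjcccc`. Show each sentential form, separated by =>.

S => jSc => jjScc => jjjSccc => jjjjScccc => jjjjcccc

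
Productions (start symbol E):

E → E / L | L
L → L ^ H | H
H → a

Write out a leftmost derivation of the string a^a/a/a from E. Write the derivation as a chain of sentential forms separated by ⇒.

E ⇒ E/L   [E → E / L]
E/L ⇒ E/L/L   [E → E / L]
E/L/L ⇒ L/L/L   [E → L]
L/L/L ⇒ L^H/L/L   [L → L ^ H]
L^H/L/L ⇒ H^H/L/L   [L → H]
H^H/L/L ⇒ a^H/L/L   [H → a]
a^H/L/L ⇒ a^a/L/L   [H → a]
a^a/L/L ⇒ a^a/H/L   [L → H]
a^a/H/L ⇒ a^a/a/L   [H → a]
a^a/a/L ⇒ a^a/a/H   [L → H]
a^a/a/H ⇒ a^a/a/a   [H → a]

E ⇒ E/L ⇒ E/L/L ⇒ L/L/L ⇒ L^H/L/L ⇒ H^H/L/L ⇒ a^H/L/L ⇒ a^a/L/L ⇒ a^a/H/L ⇒ a^a/a/L ⇒ a^a/a/H ⇒ a^a/a/a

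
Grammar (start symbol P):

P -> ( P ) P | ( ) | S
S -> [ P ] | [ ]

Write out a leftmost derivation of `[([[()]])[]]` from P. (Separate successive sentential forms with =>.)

P => S => [P] => [(P)P] => [(S)P] => [([P])P] => [([S])P] => [([[P]])P] => [([[()]])P] => [([[()]])S] => [([[()]])[]]

P => S   [P -> S]
S => [P]   [S -> [ P ]]
[P] => [(P)P]   [P -> ( P ) P]
[(P)P] => [(S)P]   [P -> S]
[(S)P] => [([P])P]   [S -> [ P ]]
[([P])P] => [([S])P]   [P -> S]
[([S])P] => [([[P]])P]   [S -> [ P ]]
[([[P]])P] => [([[()]])P]   [P -> ( )]
[([[()]])P] => [([[()]])S]   [P -> S]
[([[()]])S] => [([[()]])[]]   [S -> [ ]]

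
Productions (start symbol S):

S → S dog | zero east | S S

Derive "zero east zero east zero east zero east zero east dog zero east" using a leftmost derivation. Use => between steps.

S => S S => zero east S => zero east S S => zero east S S S => zero east zero east S S => zero east zero east S dog S => zero east zero east S S dog S => zero east zero east S S S dog S => zero east zero east zero east S S dog S => zero east zero east zero east zero east S dog S => zero east zero east zero east zero east zero east dog S => zero east zero east zero east zero east zero east dog zero east

S => S S   [S → S S]
S S => zero east S   [S → zero east]
zero east S => zero east S S   [S → S S]
zero east S S => zero east S S S   [S → S S]
zero east S S S => zero east zero east S S   [S → zero east]
zero east zero east S S => zero east zero east S dog S   [S → S dog]
zero east zero east S dog S => zero east zero east S S dog S   [S → S S]
zero east zero east S S dog S => zero east zero east S S S dog S   [S → S S]
zero east zero east S S S dog S => zero east zero east zero east S S dog S   [S → zero east]
zero east zero east zero east S S dog S => zero east zero east zero east zero east S dog S   [S → zero east]
zero east zero east zero east zero east S dog S => zero east zero east zero east zero east zero east dog S   [S → zero east]
zero east zero east zero east zero east zero east dog S => zero east zero east zero east zero east zero east dog zero east   [S → zero east]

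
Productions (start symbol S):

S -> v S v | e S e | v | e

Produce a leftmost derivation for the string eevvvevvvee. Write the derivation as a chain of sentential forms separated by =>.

S => eSe   [S -> e S e]
eSe => eeSee   [S -> e S e]
eeSee => eevSvee   [S -> v S v]
eevSvee => eevvSvvee   [S -> v S v]
eevvSvvee => eevvvSvvvee   [S -> v S v]
eevvvSvvvee => eevvvevvvee   [S -> e]

S => eSe => eeSee => eevSvee => eevvSvvee => eevvvSvvvee => eevvvevvvee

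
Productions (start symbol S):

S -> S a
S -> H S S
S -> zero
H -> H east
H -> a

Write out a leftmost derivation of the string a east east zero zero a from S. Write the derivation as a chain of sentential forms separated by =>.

S => S a   [S -> S a]
S a => H S S a   [S -> H S S]
H S S a => H east S S a   [H -> H east]
H east S S a => H east east S S a   [H -> H east]
H east east S S a => a east east S S a   [H -> a]
a east east S S a => a east east zero S a   [S -> zero]
a east east zero S a => a east east zero zero a   [S -> zero]

S => S a => H S S a => H east S S a => H east east S S a => a east east S S a => a east east zero S a => a east east zero zero a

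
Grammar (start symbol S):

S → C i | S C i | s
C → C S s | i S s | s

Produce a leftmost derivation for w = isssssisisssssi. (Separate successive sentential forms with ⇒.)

S ⇒ Ci ⇒ CSsi ⇒ CSsSsi ⇒ iSsSsSsi ⇒ iSCisSsSsi ⇒ iCiCisSsSsi ⇒ iCSsiCisSsSsi ⇒ iCSsSsiCisSsSsi ⇒ isSsSsiCisSsSsi ⇒ isssSsiCisSsSsi ⇒ isssssiCisSsSsi ⇒ isssssisisSsSsi ⇒ isssssisisssSsi ⇒ isssssisisssssi

S ⇒ Ci   [S → C i]
Ci ⇒ CSsi   [C → C S s]
CSsi ⇒ CSsSsi   [C → C S s]
CSsSsi ⇒ iSsSsSsi   [C → i S s]
iSsSsSsi ⇒ iSCisSsSsi   [S → S C i]
iSCisSsSsi ⇒ iCiCisSsSsi   [S → C i]
iCiCisSsSsi ⇒ iCSsiCisSsSsi   [C → C S s]
iCSsiCisSsSsi ⇒ iCSsSsiCisSsSsi   [C → C S s]
iCSsSsiCisSsSsi ⇒ isSsSsiCisSsSsi   [C → s]
isSsSsiCisSsSsi ⇒ isssSsiCisSsSsi   [S → s]
isssSsiCisSsSsi ⇒ isssssiCisSsSsi   [S → s]
isssssiCisSsSsi ⇒ isssssisisSsSsi   [C → s]
isssssisisSsSsi ⇒ isssssisisssSsi   [S → s]
isssssisisssSsi ⇒ isssssisisssssi   [S → s]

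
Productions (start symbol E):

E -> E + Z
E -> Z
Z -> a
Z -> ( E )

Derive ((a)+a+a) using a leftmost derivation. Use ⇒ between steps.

E ⇒ Z ⇒ (E) ⇒ (E+Z) ⇒ (E+Z+Z) ⇒ (Z+Z+Z) ⇒ ((E)+Z+Z) ⇒ ((Z)+Z+Z) ⇒ ((a)+Z+Z) ⇒ ((a)+a+Z) ⇒ ((a)+a+a)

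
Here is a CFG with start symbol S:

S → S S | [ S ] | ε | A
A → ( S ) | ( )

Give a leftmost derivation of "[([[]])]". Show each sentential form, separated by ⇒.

S ⇒ SS ⇒ [S]S ⇒ [SS]S ⇒ [AS]S ⇒ [(S)S]S ⇒ [([S])S]S ⇒ [([[S]])S]S ⇒ [([[]])S]S ⇒ [([[]])]S ⇒ [([[]])]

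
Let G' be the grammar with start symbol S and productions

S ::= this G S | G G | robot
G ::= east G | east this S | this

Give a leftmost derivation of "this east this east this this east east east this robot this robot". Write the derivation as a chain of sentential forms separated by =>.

S => this G S => this east this S S => this east this G G S => this east this east this S G S => this east this east this this G S G S => this east this east this this east G S G S => this east this east this this east east G S G S => this east this east this this east east east G S G S => this east this east this this east east east this S G S => this east this east this this east east east this robot G S => this east this east this this east east east this robot this S => this east this east this this east east east this robot this robot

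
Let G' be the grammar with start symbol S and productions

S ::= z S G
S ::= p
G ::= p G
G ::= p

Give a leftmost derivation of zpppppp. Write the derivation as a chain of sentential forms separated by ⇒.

S ⇒ zSG ⇒ zpG ⇒ zppG ⇒ zpppG ⇒ zppppG ⇒ zpppppG ⇒ zpppppp

S ⇒ zSG   [S ::= z S G]
zSG ⇒ zpG   [S ::= p]
zpG ⇒ zppG   [G ::= p G]
zppG ⇒ zpppG   [G ::= p G]
zpppG ⇒ zppppG   [G ::= p G]
zppppG ⇒ zpppppG   [G ::= p G]
zpppppG ⇒ zpppppp   [G ::= p]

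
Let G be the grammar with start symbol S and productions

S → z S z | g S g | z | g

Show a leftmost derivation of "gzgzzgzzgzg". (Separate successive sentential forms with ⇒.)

S ⇒ gSg   [S → g S g]
gSg ⇒ gzSzg   [S → z S z]
gzSzg ⇒ gzgSgzg   [S → g S g]
gzgSgzg ⇒ gzgzSzgzg   [S → z S z]
gzgzSzgzg ⇒ gzgzzSzzgzg   [S → z S z]
gzgzzSzzgzg ⇒ gzgzzgzzgzg   [S → g]

S ⇒ gSg ⇒ gzSzg ⇒ gzgSgzg ⇒ gzgzSzgzg ⇒ gzgzzSzzgzg ⇒ gzgzzgzzgzg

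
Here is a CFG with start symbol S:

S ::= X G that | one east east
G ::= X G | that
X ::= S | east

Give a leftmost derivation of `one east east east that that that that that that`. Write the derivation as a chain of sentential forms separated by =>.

S => X G that   [S ::= X G that]
X G that => S G that   [X ::= S]
S G that => X G that G that   [S ::= X G that]
X G that G that => S G that G that   [X ::= S]
S G that G that => one east east G that G that   [S ::= one east east]
one east east G that G that => one east east X G that G that   [G ::= X G]
one east east X G that G that => one east east S G that G that   [X ::= S]
one east east S G that G that => one east east X G that G that G that   [S ::= X G that]
one east east X G that G that G that => one east east east G that G that G that   [X ::= east]
one east east east G that G that G that => one east east east that that G that G that   [G ::= that]
one east east east that that G that G that => one east east east that that that that G that   [G ::= that]
one east east east that that that that G that => one east east east that that that that that that   [G ::= that]

S => X G that => S G that => X G that G that => S G that G that => one east east G that G that => one east east X G that G that => one east east S G that G that => one east east X G that G that G that => one east east east G that G that G that => one east east east that that G that G that => one east east east that that that that G that => one east east east that that that that that that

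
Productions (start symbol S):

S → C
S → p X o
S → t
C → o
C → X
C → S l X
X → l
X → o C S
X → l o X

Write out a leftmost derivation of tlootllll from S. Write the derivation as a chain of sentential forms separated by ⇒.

S ⇒ C ⇒ SlX ⇒ ClX ⇒ SlXlX ⇒ ClXlX ⇒ SlXlXlX ⇒ tlXlXlX ⇒ tloCSlXlX ⇒ tlooSlXlX ⇒ tlootlXlX ⇒ tlootlllX ⇒ tlootllll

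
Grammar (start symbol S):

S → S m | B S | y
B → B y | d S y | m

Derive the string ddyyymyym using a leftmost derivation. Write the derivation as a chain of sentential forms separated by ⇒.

S ⇒ Sm   [S → S m]
Sm ⇒ BSm   [S → B S]
BSm ⇒ dSySm   [B → d S y]
dSySm ⇒ dSmySm   [S → S m]
dSmySm ⇒ dBSmySm   [S → B S]
dBSmySm ⇒ ddSySmySm   [B → d S y]
ddSySmySm ⇒ ddyySmySm   [S → y]
ddyySmySm ⇒ ddyyymySm   [S → y]
ddyyymySm ⇒ ddyyymyym   [S → y]

S ⇒ Sm ⇒ BSm ⇒ dSySm ⇒ dSmySm ⇒ dBSmySm ⇒ ddSySmySm ⇒ ddyySmySm ⇒ ddyyymySm ⇒ ddyyymyym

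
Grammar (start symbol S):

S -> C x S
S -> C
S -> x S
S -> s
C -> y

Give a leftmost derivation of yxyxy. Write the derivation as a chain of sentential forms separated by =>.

S => CxS => yxS => yxCxS => yxyxS => yxyxC => yxyxy

S => CxS   [S -> C x S]
CxS => yxS   [C -> y]
yxS => yxCxS   [S -> C x S]
yxCxS => yxyxS   [C -> y]
yxyxS => yxyxC   [S -> C]
yxyxC => yxyxy   [C -> y]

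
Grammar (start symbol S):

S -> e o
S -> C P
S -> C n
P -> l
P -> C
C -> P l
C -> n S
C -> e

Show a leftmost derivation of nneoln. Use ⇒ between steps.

S⇒Cn⇒nSn⇒nCPn⇒nnSPn⇒nneoPn⇒nneoln

S ⇒ Cn   [S -> C n]
Cn ⇒ nSn   [C -> n S]
nSn ⇒ nCPn   [S -> C P]
nCPn ⇒ nnSPn   [C -> n S]
nnSPn ⇒ nneoPn   [S -> e o]
nneoPn ⇒ nneoln   [P -> l]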